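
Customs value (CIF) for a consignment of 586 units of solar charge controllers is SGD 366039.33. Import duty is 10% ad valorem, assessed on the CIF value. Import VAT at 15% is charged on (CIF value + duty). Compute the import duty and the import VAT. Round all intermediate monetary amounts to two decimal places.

Import duty = 366039.33 × 10% = 36603.93
VAT base = CIF + duty = 366039.33 + 36603.93 = 402643.26
Import VAT = 402643.26 × 15% = 60396.49

Import duty: SGD 36603.93; import VAT: SGD 60396.49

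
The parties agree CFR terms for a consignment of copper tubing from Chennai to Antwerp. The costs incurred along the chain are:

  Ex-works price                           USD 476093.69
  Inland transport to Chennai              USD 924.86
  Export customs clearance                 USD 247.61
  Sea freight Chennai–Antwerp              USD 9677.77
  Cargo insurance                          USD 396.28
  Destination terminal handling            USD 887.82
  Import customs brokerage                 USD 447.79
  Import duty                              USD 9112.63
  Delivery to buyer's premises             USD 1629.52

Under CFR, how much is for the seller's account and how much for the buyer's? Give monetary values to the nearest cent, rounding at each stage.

CFR: the seller pays costs through ocean freight to the destination port, but not insurance.
Seller's account: goods 476093.69 + inland to port 924.86 + export clearance 247.61 + freight 9677.77 = 486943.93
Buyer's account: insurance 396.28 + destination terminal 887.82 + brokerage 447.79 + duty 9112.63 + delivery 1629.52 = 12474.04

Seller: USD 486943.93; buyer: USD 12474.04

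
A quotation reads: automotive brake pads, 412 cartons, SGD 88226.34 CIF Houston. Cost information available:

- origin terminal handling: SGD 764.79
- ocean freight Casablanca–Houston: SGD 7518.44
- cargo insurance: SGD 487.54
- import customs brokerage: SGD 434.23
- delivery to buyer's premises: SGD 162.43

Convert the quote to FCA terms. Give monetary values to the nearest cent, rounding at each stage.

Not relevant to the conversion: delivery, brokerage — on the buyer under both terms; not part of either seller's price.
From CIF to FCA, the seller no longer bears: origin terminal, freight, insurance.
FCA price = 88226.34 − 764.79 − 7518.44 − 487.54 = 79455.57

FCA price: SGD 79455.57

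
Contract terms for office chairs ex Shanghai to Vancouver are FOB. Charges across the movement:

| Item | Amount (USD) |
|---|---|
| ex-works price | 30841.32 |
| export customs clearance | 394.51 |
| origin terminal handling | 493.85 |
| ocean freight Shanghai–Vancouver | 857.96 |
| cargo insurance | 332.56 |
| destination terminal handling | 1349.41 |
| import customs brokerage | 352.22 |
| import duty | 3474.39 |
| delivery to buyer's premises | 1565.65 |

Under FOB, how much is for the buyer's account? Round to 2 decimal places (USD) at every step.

FOB: the seller bears costs until goods are on board at the origin port; the buyer bears freight, insurance and all costs thereafter.
Seller's account: goods 30841.32 + export clearance 394.51 + origin terminal 493.85 = 31729.68
Buyer's account: freight 857.96 + insurance 332.56 + destination terminal 1349.41 + brokerage 352.22 + duty 3474.39 + delivery 1565.65 = 7932.19

Buyer's account: USD 7932.19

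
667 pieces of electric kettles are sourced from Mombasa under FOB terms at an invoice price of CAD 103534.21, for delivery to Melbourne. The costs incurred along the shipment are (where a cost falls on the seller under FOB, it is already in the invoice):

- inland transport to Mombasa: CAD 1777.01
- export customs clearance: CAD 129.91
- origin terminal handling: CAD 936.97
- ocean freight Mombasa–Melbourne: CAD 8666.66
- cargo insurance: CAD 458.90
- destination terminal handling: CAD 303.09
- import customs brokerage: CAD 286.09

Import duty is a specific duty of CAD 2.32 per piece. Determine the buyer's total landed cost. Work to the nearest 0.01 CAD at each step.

Total landed cost: CAD 114796.39

FOB: the seller bears costs until goods are on board at the origin port; the buyer bears freight, insurance and all costs thereafter.
Already in the invoice (seller's account under FOB): inland to port, export clearance, origin terminal — exclude.
CIF value = FOB price + freight + insurance = 103534.21 + 8666.66 + 458.90 = 112659.77
Import duty = 667 × 2.32 = 1547.44
Buyer bears: freight 8666.66 + insurance 458.90 + destination terminal 303.09 + brokerage 286.09 + duty 1547.44 = 11262.18
Landed cost = invoice 103534.21 + 11262.18 = 114796.39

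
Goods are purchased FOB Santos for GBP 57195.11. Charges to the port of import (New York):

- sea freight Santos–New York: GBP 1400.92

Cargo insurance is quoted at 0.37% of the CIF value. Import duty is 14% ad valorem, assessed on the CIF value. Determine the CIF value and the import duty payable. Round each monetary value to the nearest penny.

CIF value: GBP 58813.64; import duty: GBP 8233.91

Let C be the CIF value. C = FOB price + freight + 0.37% × C
C − 0.37% × C = 57195.11 + 1400.92
0.9963 × C = 58596.03
C = 58596.03 / 0.9963 = 58813.64
Insurance premium = 0.37% × 58813.64 = 217.61
Import duty = 58813.64 × 14% = 8233.91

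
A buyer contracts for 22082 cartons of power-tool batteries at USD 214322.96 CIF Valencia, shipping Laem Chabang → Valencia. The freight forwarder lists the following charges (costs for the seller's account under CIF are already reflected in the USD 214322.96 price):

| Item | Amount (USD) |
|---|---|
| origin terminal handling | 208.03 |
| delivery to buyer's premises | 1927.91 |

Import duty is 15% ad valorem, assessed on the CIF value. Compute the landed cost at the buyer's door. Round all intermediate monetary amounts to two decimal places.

CIF: the seller pays costs through ocean freight and marine insurance to the destination port.
Already in the invoice (seller's account under CIF): origin terminal — exclude.
The CIF price already equals the CIF value: 214322.96
Import duty = 214322.96 × 15% = 32148.44
Buyer bears: delivery 1927.91 + duty 32148.44 = 34076.35
Landed cost = invoice 214322.96 + 34076.35 = 248399.31

Total landed cost: USD 248399.31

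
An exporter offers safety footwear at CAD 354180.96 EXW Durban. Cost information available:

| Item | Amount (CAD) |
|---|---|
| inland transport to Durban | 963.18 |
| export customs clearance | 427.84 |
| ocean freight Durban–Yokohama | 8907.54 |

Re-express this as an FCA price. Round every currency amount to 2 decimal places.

FCA price: CAD 355571.98

Not relevant to the conversion: freight — on the buyer under both terms; not part of either seller's price.
From EXW to FCA, the seller additionally bears: inland to port, export clearance.
FCA price = 354180.96 + 963.18 + 427.84 = 355571.98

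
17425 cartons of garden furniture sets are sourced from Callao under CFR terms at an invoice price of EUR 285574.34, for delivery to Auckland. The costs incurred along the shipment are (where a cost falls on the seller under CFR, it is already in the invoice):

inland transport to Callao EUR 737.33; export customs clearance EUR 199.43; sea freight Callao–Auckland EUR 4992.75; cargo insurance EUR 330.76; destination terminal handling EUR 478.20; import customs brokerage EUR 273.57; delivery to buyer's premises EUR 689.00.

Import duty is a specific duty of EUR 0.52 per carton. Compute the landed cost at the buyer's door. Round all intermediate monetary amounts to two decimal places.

CFR: the seller pays costs through ocean freight to the destination port, but not insurance.
Already in the invoice (seller's account under CFR): inland to port, export clearance, freight — exclude.
CIF value = CFR price + insurance = 285574.34 + 330.76 = 285905.10
Import duty = 17425 × 0.52 = 9061.00
Buyer bears: insurance 330.76 + destination terminal 478.20 + brokerage 273.57 + delivery 689.00 + duty 9061.00 = 10832.53
Landed cost = invoice 285574.34 + 10832.53 = 296406.87

Total landed cost: EUR 296406.87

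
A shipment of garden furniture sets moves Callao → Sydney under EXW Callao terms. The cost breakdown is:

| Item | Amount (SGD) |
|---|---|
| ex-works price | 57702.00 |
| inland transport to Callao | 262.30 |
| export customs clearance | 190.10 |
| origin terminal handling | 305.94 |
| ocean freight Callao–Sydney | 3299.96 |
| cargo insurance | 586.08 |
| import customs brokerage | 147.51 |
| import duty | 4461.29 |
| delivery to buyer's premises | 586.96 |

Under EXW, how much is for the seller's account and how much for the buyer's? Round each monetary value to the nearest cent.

Seller: SGD 57702.00; buyer: SGD 9840.14

EXW: the seller makes goods available at their premises; the buyer bears all onward costs.
Seller's account: goods 57702.00 = 57702.00
Buyer's account: inland to port 262.30 + export clearance 190.10 + origin terminal 305.94 + freight 3299.96 + insurance 586.08 + brokerage 147.51 + duty 4461.29 + delivery 586.96 = 9840.14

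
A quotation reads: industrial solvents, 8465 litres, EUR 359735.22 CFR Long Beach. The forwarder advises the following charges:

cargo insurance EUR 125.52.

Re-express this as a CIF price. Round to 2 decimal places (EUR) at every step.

CIF price: EUR 359860.74

From CFR to CIF, the seller additionally bears: insurance.
CIF price = 359735.22 + 125.52 = 359860.74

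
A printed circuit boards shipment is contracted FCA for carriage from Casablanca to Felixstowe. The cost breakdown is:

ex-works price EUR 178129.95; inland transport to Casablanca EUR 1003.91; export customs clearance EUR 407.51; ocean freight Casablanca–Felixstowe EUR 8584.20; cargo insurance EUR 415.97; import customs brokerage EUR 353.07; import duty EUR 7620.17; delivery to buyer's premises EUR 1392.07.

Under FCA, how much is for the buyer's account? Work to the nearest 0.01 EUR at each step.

FCA: the seller delivers export-cleared goods to the carrier; the buyer bears costs from that point.
Seller's account: goods 178129.95 + inland to port 1003.91 + export clearance 407.51 = 179541.37
Buyer's account: freight 8584.20 + insurance 415.97 + brokerage 353.07 + duty 7620.17 + delivery 1392.07 = 18365.48

Buyer's account: EUR 18365.48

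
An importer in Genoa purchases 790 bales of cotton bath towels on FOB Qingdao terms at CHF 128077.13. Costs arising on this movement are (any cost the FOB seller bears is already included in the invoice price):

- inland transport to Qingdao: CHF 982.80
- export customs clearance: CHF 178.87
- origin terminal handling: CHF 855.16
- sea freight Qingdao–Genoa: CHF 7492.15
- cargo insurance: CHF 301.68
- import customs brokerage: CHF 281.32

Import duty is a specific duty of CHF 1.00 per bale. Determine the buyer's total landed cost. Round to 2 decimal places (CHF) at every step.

FOB: the seller bears costs until goods are on board at the origin port; the buyer bears freight, insurance and all costs thereafter.
Already in the invoice (seller's account under FOB): inland to port, export clearance, origin terminal — exclude.
CIF value = FOB price + freight + insurance = 128077.13 + 7492.15 + 301.68 = 135870.96
Import duty = 790 × 1.00 = 790.00
Buyer bears: freight 7492.15 + insurance 301.68 + brokerage 281.32 + duty 790.00 = 8865.15
Landed cost = invoice 128077.13 + 8865.15 = 136942.28

Total landed cost: CHF 136942.28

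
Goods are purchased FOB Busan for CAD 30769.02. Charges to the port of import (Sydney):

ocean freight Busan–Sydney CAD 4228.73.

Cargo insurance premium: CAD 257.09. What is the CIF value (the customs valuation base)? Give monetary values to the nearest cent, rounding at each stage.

CIF value: CAD 35254.84

CIF = FOB price + freight + insurance
CIF = 30769.02 + 4228.73 + 257.09 = 35254.84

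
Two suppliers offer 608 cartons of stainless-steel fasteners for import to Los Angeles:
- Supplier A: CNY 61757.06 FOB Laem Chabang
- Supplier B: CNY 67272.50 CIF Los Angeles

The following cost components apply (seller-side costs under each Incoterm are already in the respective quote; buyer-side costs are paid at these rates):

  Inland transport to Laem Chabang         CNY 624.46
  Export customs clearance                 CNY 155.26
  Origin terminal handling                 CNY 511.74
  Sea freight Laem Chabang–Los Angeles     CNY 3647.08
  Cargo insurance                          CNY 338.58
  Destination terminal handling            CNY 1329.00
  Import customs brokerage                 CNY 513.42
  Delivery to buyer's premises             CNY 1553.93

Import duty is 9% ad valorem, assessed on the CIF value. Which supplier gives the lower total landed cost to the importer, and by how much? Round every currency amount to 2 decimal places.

Supplier A is cheaper by CNY 1667.47

Supplier A (FOB):
CIF value = FOB price + freight + insurance = 61757.06 + 3647.08 + 338.58 = 65742.72
Import duty = 65742.72 × 9% = 5916.84
Buyer bears (A): 3647.08 + 338.58 + 1329.00 + 513.42 + 1553.93 = 7382.01
Landed cost (A) = invoice 61757.06 + 7382.01 + duty 5916.84 = 75055.91
Supplier B (CIF):
The CIF price already equals the CIF value: 67272.50
Import duty = 67272.50 × 9% = 6054.53
Buyer bears (B): 1329.00 + 513.42 + 1553.93 = 3396.35
Landed cost (B) = invoice 67272.50 + 3396.35 + duty 6054.53 = 76723.38
Difference = |75055.91 − 76723.38| = 1667.47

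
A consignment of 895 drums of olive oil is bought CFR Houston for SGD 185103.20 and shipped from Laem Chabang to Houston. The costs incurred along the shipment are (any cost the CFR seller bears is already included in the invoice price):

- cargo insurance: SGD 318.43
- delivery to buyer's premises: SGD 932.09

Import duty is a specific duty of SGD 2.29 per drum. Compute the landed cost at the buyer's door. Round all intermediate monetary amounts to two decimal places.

CFR: the seller pays costs through ocean freight to the destination port, but not insurance.
CIF value = CFR price + insurance = 185103.20 + 318.43 = 185421.63
Import duty = 895 × 2.29 = 2049.55
Buyer bears: insurance 318.43 + delivery 932.09 + duty 2049.55 = 3300.07
Landed cost = invoice 185103.20 + 3300.07 = 188403.27

Total landed cost: SGD 188403.27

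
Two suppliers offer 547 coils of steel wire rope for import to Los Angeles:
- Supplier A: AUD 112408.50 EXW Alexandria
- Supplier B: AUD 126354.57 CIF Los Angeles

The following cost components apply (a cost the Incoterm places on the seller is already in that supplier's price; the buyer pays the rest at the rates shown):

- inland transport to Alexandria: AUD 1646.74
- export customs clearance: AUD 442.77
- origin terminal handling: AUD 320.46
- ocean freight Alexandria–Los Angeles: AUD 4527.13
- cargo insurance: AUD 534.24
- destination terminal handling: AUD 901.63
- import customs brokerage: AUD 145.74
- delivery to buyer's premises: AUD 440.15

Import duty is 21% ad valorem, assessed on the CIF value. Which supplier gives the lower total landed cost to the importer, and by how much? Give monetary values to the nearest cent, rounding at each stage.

Supplier A is cheaper by AUD 7834.42

Supplier A (EXW):
CIF value = EXW price + inland to port + export clearance + origin terminal + freight + insurance = 112408.50 + 1646.74 + 442.77 + 320.46 + 4527.13 + 534.24 = 119879.84
Import duty = 119879.84 × 21% = 25174.77
Buyer bears (A): 1646.74 + 442.77 + 320.46 + 4527.13 + 534.24 + 901.63 + 145.74 + 440.15 = 8958.86
Landed cost (A) = invoice 112408.50 + 8958.86 + duty 25174.77 = 146542.13
Supplier B (CIF):
The CIF price already equals the CIF value: 126354.57
Import duty = 126354.57 × 21% = 26534.46
Buyer bears (B): 901.63 + 145.74 + 440.15 = 1487.52
Landed cost (B) = invoice 126354.57 + 1487.52 + duty 26534.46 = 154376.55
Difference = |146542.13 − 154376.55| = 7834.42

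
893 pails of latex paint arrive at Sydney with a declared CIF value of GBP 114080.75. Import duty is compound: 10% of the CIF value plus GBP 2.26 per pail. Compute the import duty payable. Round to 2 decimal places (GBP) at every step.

Import duty: GBP 13426.26

Ad valorem component: 114080.75 × 10% = 11408.08
Specific component: 893 × 2.26 = 2018.18
Import duty = 11408.08 + 2018.18 = 13426.26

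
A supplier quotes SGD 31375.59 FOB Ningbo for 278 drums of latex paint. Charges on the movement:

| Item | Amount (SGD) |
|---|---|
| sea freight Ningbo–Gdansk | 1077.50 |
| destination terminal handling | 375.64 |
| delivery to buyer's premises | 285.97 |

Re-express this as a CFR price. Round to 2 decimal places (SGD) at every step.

Not relevant to the conversion: delivery, destination terminal — on the buyer under both terms; not part of either seller's price.
From FOB to CFR, the seller additionally bears: freight.
CFR price = 31375.59 + 1077.50 = 32453.09

CFR price: SGD 32453.09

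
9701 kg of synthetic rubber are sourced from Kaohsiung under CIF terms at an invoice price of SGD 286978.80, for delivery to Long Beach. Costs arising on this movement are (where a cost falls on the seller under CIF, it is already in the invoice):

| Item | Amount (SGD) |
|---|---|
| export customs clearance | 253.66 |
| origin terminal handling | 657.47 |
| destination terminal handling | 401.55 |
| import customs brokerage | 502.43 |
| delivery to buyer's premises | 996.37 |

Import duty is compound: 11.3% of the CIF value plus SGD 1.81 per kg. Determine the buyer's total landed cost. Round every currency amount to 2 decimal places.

CIF: the seller pays costs through ocean freight and marine insurance to the destination port.
Already in the invoice (seller's account under CIF): export clearance, origin terminal — exclude.
The CIF price already equals the CIF value: 286978.80
Ad valorem component: 286978.80 × 11.3% = 32428.60
Specific component: 9701 × 1.81 = 17558.81
Import duty = 32428.60 + 17558.81 = 49987.41
Buyer bears: destination terminal 401.55 + brokerage 502.43 + delivery 996.37 + duty 49987.41 = 51887.76
Landed cost = invoice 286978.80 + 51887.76 = 338866.56

Total landed cost: SGD 338866.56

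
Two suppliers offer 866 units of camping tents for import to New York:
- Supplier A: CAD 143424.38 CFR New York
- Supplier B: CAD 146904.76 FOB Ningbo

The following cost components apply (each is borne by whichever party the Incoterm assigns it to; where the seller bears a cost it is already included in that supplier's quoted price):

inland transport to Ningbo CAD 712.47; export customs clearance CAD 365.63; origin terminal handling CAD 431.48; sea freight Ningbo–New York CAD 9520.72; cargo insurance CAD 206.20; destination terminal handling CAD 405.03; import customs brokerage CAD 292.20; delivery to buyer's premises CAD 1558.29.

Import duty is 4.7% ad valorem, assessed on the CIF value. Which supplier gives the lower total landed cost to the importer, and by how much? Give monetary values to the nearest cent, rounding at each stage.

Supplier A (CFR):
CIF value = CFR price + insurance = 143424.38 + 206.20 = 143630.58
Import duty = 143630.58 × 4.7% = 6750.64
Buyer bears (A): 206.20 + 405.03 + 292.20 + 1558.29 = 2461.72
Landed cost (A) = invoice 143424.38 + 2461.72 + duty 6750.64 = 152636.74
Supplier B (FOB):
CIF value = FOB price + freight + insurance = 146904.76 + 9520.72 + 206.20 = 156631.68
Import duty = 156631.68 × 4.7% = 7361.69
Buyer bears (B): 9520.72 + 206.20 + 405.03 + 292.20 + 1558.29 = 11982.44
Landed cost (B) = invoice 146904.76 + 11982.44 + duty 7361.69 = 166248.89
Difference = |152636.74 − 166248.89| = 13612.15

Supplier A is cheaper by CAD 13612.15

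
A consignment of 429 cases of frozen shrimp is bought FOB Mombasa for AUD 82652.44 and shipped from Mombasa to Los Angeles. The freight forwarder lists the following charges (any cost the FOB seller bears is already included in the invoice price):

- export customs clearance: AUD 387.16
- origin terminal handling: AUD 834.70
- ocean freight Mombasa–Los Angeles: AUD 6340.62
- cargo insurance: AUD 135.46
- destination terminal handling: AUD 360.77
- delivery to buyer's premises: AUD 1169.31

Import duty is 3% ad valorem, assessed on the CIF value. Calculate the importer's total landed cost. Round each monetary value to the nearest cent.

Total landed cost: AUD 93332.46

FOB: the seller bears costs until goods are on board at the origin port; the buyer bears freight, insurance and all costs thereafter.
Already in the invoice (seller's account under FOB): export clearance, origin terminal — exclude.
CIF value = FOB price + freight + insurance = 82652.44 + 6340.62 + 135.46 = 89128.52
Import duty = 89128.52 × 3% = 2673.86
Buyer bears: freight 6340.62 + insurance 135.46 + destination terminal 360.77 + delivery 1169.31 + duty 2673.86 = 10680.02
Landed cost = invoice 82652.44 + 10680.02 = 93332.46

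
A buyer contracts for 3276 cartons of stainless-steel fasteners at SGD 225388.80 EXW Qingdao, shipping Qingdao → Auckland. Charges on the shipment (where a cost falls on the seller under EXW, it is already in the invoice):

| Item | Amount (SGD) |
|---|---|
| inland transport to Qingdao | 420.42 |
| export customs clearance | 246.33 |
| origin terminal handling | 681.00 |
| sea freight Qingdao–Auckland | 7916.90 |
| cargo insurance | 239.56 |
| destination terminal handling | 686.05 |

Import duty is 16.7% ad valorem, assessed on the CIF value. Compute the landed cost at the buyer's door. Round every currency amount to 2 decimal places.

Total landed cost: SGD 274806.19

EXW: the seller makes goods available at their premises; the buyer bears all onward costs.
CIF value = EXW price + inland to port + export clearance + origin terminal + freight + insurance = 225388.80 + 420.42 + 246.33 + 681.00 + 7916.90 + 239.56 = 234893.01
Import duty = 234893.01 × 16.7% = 39227.13
Buyer bears: inland to port 420.42 + export clearance 246.33 + origin terminal 681.00 + freight 7916.90 + insurance 239.56 + destination terminal 686.05 + duty 39227.13 = 49417.39
Landed cost = invoice 225388.80 + 49417.39 = 274806.19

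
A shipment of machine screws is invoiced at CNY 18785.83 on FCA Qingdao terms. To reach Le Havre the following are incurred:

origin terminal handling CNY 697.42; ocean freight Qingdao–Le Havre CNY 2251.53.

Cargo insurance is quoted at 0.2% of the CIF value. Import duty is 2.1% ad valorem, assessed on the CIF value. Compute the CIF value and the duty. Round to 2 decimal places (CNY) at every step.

CIF value: CNY 21778.34; import duty: CNY 457.35

Let C be the CIF value. C = FCA price + pre-shipment costs + freight + 0.2% × C
C − 0.2% × C = 18785.83 + 697.42 + 2251.53
0.998 × C = 21734.78
C = 21734.78 / 0.998 = 21778.34
Insurance premium = 0.2% × 21778.34 = 43.56
Import duty = 21778.34 × 2.1% = 457.35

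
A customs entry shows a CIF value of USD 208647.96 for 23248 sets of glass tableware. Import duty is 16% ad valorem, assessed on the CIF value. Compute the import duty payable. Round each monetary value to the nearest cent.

Import duty: USD 33383.67

Import duty = 208647.96 × 16% = 33383.67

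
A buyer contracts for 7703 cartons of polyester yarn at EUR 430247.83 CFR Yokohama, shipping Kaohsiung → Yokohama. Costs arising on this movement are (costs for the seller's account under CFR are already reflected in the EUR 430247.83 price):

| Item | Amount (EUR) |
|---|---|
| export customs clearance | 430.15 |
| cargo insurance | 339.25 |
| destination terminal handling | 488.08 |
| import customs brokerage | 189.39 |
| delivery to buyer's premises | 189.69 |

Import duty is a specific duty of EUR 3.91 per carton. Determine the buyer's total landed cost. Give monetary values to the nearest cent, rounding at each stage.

Total landed cost: EUR 461572.97

CFR: the seller pays costs through ocean freight to the destination port, but not insurance.
Already in the invoice (seller's account under CFR): export clearance — exclude.
CIF value = CFR price + insurance = 430247.83 + 339.25 = 430587.08
Import duty = 7703 × 3.91 = 30118.73
Buyer bears: insurance 339.25 + destination terminal 488.08 + brokerage 189.39 + delivery 189.69 + duty 30118.73 = 31325.14
Landed cost = invoice 430247.83 + 31325.14 = 461572.97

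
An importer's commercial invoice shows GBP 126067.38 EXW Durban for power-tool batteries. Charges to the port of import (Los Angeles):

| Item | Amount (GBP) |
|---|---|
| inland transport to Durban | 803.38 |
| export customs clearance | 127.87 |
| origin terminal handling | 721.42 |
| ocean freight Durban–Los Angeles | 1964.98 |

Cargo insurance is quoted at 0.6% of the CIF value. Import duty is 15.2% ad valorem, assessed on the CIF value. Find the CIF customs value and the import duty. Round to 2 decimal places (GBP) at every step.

Let C be the CIF value. C = EXW price + pre-shipment costs + freight + 0.6% × C
C − 0.6% × C = 126067.38 + 803.38 + 127.87 + 721.42 + 1964.98
0.994 × C = 129685.03
C = 129685.03 / 0.994 = 130467.84
Insurance premium = 0.6% × 130467.84 = 782.81
Import duty = 130467.84 × 15.2% = 19831.11

CIF value: GBP 130467.84; import duty: GBP 19831.11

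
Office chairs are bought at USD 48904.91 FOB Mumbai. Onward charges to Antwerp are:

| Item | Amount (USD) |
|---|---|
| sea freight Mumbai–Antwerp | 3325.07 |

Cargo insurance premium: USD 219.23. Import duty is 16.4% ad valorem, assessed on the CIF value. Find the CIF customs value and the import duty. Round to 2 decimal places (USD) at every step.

CIF value: USD 52449.21; import duty: USD 8601.67

CIF = FOB price + freight + insurance
CIF = 48904.91 + 3325.07 + 219.23 = 52449.21
Import duty = 52449.21 × 16.4% = 8601.67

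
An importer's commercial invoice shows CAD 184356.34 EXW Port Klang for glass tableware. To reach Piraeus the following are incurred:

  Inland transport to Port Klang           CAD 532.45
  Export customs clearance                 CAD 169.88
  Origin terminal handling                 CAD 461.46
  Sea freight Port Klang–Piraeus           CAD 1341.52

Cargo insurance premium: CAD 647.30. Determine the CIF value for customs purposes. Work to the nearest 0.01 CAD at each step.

CIF = EXW price + pre-shipment costs + freight + insurance
CIF = 184356.34 + 532.45 + 169.88 + 461.46 + 1341.52 + 647.30 = 187508.95

CIF value: CAD 187508.95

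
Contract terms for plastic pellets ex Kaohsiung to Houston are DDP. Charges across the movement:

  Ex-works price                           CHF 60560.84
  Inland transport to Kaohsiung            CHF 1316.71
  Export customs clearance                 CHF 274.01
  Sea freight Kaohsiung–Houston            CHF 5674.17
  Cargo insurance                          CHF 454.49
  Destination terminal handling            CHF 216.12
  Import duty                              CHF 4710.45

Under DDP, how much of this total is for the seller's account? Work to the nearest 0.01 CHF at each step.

DDP: the seller bears all costs including import duty.
Seller's account: goods 60560.84 + inland to port 1316.71 + export clearance 274.01 + freight 5674.17 + insurance 454.49 + destination terminal 216.12 + duty 4710.45 = 73206.79
Buyer's account: 0.00

Seller's account: CHF 73206.79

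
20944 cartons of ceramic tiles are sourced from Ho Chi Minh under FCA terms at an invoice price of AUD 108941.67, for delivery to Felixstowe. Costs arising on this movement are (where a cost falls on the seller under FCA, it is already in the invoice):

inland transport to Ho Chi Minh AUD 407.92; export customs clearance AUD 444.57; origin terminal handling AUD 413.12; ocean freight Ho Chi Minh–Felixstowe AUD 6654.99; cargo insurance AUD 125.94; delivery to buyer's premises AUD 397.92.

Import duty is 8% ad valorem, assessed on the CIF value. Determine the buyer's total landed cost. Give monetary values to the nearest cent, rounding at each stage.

FCA: the seller delivers export-cleared goods to the carrier; the buyer bears costs from that point.
Already in the invoice (seller's account under FCA): inland to port, export clearance — exclude.
CIF value = FCA price + origin terminal + freight + insurance = 108941.67 + 413.12 + 6654.99 + 125.94 = 116135.72
Import duty = 116135.72 × 8% = 9290.86
Buyer bears: origin terminal 413.12 + freight 6654.99 + insurance 125.94 + delivery 397.92 + duty 9290.86 = 16882.83
Landed cost = invoice 108941.67 + 16882.83 = 125824.50

Total landed cost: AUD 125824.50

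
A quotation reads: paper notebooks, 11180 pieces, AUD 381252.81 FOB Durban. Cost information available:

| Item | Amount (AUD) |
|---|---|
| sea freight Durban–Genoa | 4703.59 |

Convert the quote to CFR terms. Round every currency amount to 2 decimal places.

From FOB to CFR, the seller additionally bears: freight.
CFR price = 381252.81 + 4703.59 = 385956.40

CFR price: AUD 385956.40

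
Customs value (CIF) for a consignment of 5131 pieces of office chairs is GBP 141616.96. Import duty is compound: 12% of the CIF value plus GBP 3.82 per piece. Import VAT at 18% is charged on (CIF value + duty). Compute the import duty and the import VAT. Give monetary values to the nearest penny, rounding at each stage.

Ad valorem component: 141616.96 × 12% = 16994.04
Specific component: 5131 × 3.82 = 19600.42
Import duty = 16994.04 + 19600.42 = 36594.46
VAT base = CIF + duty = 141616.96 + 36594.46 = 178211.42
Import VAT = 178211.42 × 18% = 32078.06

Import duty: GBP 36594.46; import VAT: GBP 32078.06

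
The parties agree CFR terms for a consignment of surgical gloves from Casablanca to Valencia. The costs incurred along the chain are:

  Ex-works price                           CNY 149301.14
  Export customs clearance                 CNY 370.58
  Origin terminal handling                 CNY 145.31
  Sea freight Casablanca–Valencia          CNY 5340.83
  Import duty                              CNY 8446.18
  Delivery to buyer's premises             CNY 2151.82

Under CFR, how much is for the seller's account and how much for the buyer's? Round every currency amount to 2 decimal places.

CFR: the seller pays costs through ocean freight to the destination port, but not insurance.
Seller's account: goods 149301.14 + export clearance 370.58 + origin terminal 145.31 + freight 5340.83 = 155157.86
Buyer's account: duty 8446.18 + delivery 2151.82 = 10598.00

Seller: CNY 155157.86; buyer: CNY 10598.00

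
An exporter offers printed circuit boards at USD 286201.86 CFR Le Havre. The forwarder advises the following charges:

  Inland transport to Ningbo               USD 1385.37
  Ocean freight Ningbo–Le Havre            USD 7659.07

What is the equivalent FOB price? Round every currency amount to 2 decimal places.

FOB price: USD 278542.79

Not relevant to the conversion: inland to port — on the seller under both CFR and FOB; already in the CFR price and stays in the FOB price.
From CFR to FOB, the seller no longer bears: freight.
FOB price = 286201.86 − 7659.07 = 278542.79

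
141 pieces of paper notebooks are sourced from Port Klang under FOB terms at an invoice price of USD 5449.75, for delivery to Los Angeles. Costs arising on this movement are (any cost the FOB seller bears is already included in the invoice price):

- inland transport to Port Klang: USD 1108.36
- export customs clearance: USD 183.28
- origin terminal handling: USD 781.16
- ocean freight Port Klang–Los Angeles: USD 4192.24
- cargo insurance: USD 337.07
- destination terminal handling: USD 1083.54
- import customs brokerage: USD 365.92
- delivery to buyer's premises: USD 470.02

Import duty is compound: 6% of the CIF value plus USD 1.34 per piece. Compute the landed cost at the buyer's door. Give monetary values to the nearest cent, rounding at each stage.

FOB: the seller bears costs until goods are on board at the origin port; the buyer bears freight, insurance and all costs thereafter.
Already in the invoice (seller's account under FOB): inland to port, export clearance, origin terminal — exclude.
CIF value = FOB price + freight + insurance = 5449.75 + 4192.24 + 337.07 = 9979.06
Ad valorem component: 9979.06 × 6% = 598.74
Specific component: 141 × 1.34 = 188.94
Import duty = 598.74 + 188.94 = 787.68
Buyer bears: freight 4192.24 + insurance 337.07 + destination terminal 1083.54 + brokerage 365.92 + delivery 470.02 + duty 787.68 = 7236.47
Landed cost = invoice 5449.75 + 7236.47 = 12686.22

Total landed cost: USD 12686.22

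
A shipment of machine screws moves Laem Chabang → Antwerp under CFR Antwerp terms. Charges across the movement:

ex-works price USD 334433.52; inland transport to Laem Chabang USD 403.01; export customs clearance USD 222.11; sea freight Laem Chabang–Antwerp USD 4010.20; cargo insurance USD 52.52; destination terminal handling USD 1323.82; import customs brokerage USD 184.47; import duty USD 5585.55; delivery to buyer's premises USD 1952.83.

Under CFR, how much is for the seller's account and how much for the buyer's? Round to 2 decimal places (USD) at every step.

CFR: the seller pays costs through ocean freight to the destination port, but not insurance.
Seller's account: goods 334433.52 + inland to port 403.01 + export clearance 222.11 + freight 4010.20 = 339068.84
Buyer's account: insurance 52.52 + destination terminal 1323.82 + brokerage 184.47 + duty 5585.55 + delivery 1952.83 = 9099.19

Seller: USD 339068.84; buyer: USD 9099.19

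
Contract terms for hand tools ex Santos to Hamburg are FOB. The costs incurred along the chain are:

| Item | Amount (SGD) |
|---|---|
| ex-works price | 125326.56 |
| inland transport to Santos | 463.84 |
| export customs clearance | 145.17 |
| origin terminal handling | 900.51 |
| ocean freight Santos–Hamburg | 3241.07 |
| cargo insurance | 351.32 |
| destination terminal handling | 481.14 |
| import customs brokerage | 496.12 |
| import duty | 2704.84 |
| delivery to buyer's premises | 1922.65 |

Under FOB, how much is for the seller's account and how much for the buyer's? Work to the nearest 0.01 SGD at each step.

Seller: SGD 126836.08; buyer: SGD 9197.14

FOB: the seller bears costs until goods are on board at the origin port; the buyer bears freight, insurance and all costs thereafter.
Seller's account: goods 125326.56 + inland to port 463.84 + export clearance 145.17 + origin terminal 900.51 = 126836.08
Buyer's account: freight 3241.07 + insurance 351.32 + destination terminal 481.14 + brokerage 496.12 + duty 2704.84 + delivery 1922.65 = 9197.14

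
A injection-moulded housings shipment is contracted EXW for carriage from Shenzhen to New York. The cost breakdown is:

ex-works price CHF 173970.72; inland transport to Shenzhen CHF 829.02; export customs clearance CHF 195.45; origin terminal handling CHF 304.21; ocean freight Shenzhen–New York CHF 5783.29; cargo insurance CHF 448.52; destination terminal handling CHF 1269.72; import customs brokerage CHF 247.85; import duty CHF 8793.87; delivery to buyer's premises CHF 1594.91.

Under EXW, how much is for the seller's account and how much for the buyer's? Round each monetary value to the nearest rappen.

EXW: the seller makes goods available at their premises; the buyer bears all onward costs.
Seller's account: goods 173970.72 = 173970.72
Buyer's account: inland to port 829.02 + export clearance 195.45 + origin terminal 304.21 + freight 5783.29 + insurance 448.52 + destination terminal 1269.72 + brokerage 247.85 + duty 8793.87 + delivery 1594.91 = 19466.84

Seller: CHF 173970.72; buyer: CHF 19466.84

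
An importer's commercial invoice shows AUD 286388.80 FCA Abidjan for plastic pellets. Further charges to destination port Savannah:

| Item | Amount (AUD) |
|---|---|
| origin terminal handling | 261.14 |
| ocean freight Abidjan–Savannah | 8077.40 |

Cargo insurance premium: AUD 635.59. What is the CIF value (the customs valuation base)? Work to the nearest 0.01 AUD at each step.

CIF = FCA price + pre-shipment costs + freight + insurance
CIF = 286388.80 + 261.14 + 8077.40 + 635.59 = 295362.93

CIF value: AUD 295362.93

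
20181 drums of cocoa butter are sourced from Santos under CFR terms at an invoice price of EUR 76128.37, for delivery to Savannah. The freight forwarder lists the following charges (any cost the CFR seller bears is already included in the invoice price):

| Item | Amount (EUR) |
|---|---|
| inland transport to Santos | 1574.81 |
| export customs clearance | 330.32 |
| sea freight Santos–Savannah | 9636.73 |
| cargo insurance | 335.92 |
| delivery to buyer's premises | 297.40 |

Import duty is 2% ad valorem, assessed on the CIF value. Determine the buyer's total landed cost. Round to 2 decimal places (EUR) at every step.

CFR: the seller pays costs through ocean freight to the destination port, but not insurance.
Already in the invoice (seller's account under CFR): inland to port, export clearance, freight — exclude.
CIF value = CFR price + insurance = 76128.37 + 335.92 = 76464.29
Import duty = 76464.29 × 2% = 1529.29
Buyer bears: insurance 335.92 + delivery 297.40 + duty 1529.29 = 2162.61
Landed cost = invoice 76128.37 + 2162.61 = 78290.98

Total landed cost: EUR 78290.98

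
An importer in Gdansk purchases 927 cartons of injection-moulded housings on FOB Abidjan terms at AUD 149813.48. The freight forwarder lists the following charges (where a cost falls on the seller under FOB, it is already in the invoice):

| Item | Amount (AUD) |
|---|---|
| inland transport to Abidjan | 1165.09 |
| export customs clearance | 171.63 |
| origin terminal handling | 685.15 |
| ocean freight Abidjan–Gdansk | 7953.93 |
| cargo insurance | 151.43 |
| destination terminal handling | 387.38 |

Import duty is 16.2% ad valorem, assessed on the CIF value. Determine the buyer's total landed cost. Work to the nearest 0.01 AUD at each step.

Total landed cost: AUD 183889.07

FOB: the seller bears costs until goods are on board at the origin port; the buyer bears freight, insurance and all costs thereafter.
Already in the invoice (seller's account under FOB): inland to port, export clearance, origin terminal — exclude.
CIF value = FOB price + freight + insurance = 149813.48 + 7953.93 + 151.43 = 157918.84
Import duty = 157918.84 × 16.2% = 25582.85
Buyer bears: freight 7953.93 + insurance 151.43 + destination terminal 387.38 + duty 25582.85 = 34075.59
Landed cost = invoice 149813.48 + 34075.59 = 183889.07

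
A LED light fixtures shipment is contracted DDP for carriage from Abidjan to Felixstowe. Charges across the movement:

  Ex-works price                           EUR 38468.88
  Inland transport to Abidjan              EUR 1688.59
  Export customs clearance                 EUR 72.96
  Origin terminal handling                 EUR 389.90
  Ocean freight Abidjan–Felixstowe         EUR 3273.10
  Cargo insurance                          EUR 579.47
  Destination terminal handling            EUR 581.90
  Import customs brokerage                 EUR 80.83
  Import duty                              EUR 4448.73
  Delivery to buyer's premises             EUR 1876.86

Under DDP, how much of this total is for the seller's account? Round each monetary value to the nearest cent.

Seller's account: EUR 51461.22

DDP: the seller bears all costs including import duty.
Seller's account: goods 38468.88 + inland to port 1688.59 + export clearance 72.96 + origin terminal 389.90 + freight 3273.10 + insurance 579.47 + destination terminal 581.90 + brokerage 80.83 + duty 4448.73 + delivery 1876.86 = 51461.22
Buyer's account: 0.00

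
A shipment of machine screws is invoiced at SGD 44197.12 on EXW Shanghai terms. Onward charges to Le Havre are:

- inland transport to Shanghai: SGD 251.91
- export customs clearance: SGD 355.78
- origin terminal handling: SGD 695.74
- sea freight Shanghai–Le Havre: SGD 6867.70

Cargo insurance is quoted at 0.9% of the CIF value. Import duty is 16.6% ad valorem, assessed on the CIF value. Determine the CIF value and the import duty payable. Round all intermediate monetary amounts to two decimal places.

Let C be the CIF value. C = EXW price + pre-shipment costs + freight + 0.9% × C
C − 0.9% × C = 44197.12 + 251.91 + 355.78 + 695.74 + 6867.70
0.991 × C = 52368.25
C = 52368.25 / 0.991 = 52843.84
Insurance premium = 0.9% × 52843.84 = 475.59
Import duty = 52843.84 × 16.6% = 8772.08

CIF value: SGD 52843.84; import duty: SGD 8772.08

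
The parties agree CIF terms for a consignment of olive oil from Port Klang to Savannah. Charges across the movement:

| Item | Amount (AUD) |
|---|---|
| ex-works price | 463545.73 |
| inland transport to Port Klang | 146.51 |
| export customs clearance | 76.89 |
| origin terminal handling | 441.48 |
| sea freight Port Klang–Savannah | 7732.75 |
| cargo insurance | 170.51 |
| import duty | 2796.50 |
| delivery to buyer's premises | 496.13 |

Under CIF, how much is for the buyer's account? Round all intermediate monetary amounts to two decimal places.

CIF: the seller pays costs through ocean freight and marine insurance to the destination port.
Seller's account: goods 463545.73 + inland to port 146.51 + export clearance 76.89 + origin terminal 441.48 + freight 7732.75 + insurance 170.51 = 472113.87
Buyer's account: duty 2796.50 + delivery 496.13 = 3292.63

Buyer's account: AUD 3292.63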